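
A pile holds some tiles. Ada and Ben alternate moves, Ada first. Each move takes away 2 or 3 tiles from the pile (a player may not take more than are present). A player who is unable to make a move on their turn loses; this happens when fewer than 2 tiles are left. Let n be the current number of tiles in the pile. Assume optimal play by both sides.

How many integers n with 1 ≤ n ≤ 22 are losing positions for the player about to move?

Use the standard recursion: the mover loses at a terminal position; elsewhere, the mover wins exactly when some move hands the opponent an L position.
n=0: no move → L
n=1: no move → L
n=2: can move to 0, which is L ⇒ W
n=3: can move to 1, which is L ⇒ W
n=4: can move to 1, which is L ⇒ W
n=5: moves to 3(W), 2(W); every one is W ⇒ L
n=6: moves to 4(W), 3(W); every one is W ⇒ L
n=7: can move to 5, which is L ⇒ W
n=8: can move to 6, which is L ⇒ W
n=9: can move to 6, which is L ⇒ W
n=10: moves to 8(W), 7(W); every one is W ⇒ L
n=11: moves to 9(W), 8(W); every one is W ⇒ L
n=12: can move to 10, which is L ⇒ W
n=13: can move to 11, which is L ⇒ W
n=14: can move to 11, which is L ⇒ W
n=15: moves to 13(W), 12(W); every one is W ⇒ L
n=16: moves to 14(W), 13(W); every one is W ⇒ L
n=17: can move to 15, which is L ⇒ W
n=18: can move to 16, which is L ⇒ W
n=19: can move to 16, which is L ⇒ W
n=20: moves to 18(W), 17(W); every one is W ⇒ L
n=21: moves to 19(W), 18(W); every one is W ⇒ L
n=22: can move to 20, which is L ⇒ W
L entries with 1 ≤ n ≤ 22 (n=0 is outside the asked range and is not counted): n = 1, 5, 6, 10, 11, 15, 16, 20, 21; that makes 9.

9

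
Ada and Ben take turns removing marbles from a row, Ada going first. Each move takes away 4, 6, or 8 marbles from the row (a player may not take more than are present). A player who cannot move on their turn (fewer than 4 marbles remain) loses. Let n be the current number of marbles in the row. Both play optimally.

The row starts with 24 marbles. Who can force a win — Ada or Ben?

Work bottom-up. With no move the player to move loses. Otherwise the position is W if at least one move leads to an L position for the opponent, and L if every move leads to a W.
n=0: no move → L
n=1: no move → L
n=2: no move → L
n=3: no move → L
n=4: can move to 0, which is L ⇒ W
n=5: can move to 1, which is L ⇒ W
n=6: can move to 2, which is L ⇒ W
n=7: can move to 3, which is L ⇒ W
n=8: can move to 2, which is L ⇒ W
n=9: can move to 3, which is L ⇒ W
n=10: can move to 2, which is L ⇒ W
n=11: can move to 3, which is L ⇒ W
n=12: moves to 8(W), 6(W), 4(W); every one is W ⇒ L
n=13: moves to 9(W), 7(W), 5(W); every one is W ⇒ L
n=14: moves to 10(W), 8(W), 6(W); every one is W ⇒ L
n=15: moves to 11(W), 9(W), 7(W); every one is W ⇒ L
n=16: can move to 12, which is L ⇒ W
n=17: can move to 13, which is L ⇒ W
n=18: can move to 14, which is L ⇒ W
n=19: can move to 15, which is L ⇒ W
n=20: can move to 14, which is L ⇒ W
n=21: can move to 15, which is L ⇒ W
n=22: can move to 14, which is L ⇒ W
n=23: can move to 15, which is L ⇒ W
n=24: moves to 20(W), 18(W), 16(W); every one is W ⇒ L
Every move from 24 reaches a W position, so the mover loses.

Ben wins.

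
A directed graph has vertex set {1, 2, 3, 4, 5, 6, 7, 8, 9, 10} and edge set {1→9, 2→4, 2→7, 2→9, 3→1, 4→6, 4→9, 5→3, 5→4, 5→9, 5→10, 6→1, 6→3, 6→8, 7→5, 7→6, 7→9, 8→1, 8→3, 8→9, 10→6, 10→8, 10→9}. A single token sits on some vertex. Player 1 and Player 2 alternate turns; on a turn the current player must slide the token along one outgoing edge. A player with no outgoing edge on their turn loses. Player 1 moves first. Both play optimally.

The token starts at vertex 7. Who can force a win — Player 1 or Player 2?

Player 1 wins.

Build the W/L table. Terminal = L. A non-terminal position is W if it has a move to some L; otherwise it is L.
Every edge goes from a vertex to one that appears earlier in the order 9, 1, 3, 8, 6, 4, 10, 5, 7, 2, so processing vertices in that order labels each vertex after all of its successors.
9: no outgoing edge → L
1: W (go to 9, an L position)
3: L (sole option 1(W) is W)
8: W (go to 3, an L position)
6: W (go to 3, an L position)
4: W (go to 9, an L position)
10: W (go to 9, an L position)
5: W (go to 3, an L position)
7: W (go to 9, an L position)
2: W (go to 9, an L position)
From 7 Player 1 can move to 9, reaching an L position.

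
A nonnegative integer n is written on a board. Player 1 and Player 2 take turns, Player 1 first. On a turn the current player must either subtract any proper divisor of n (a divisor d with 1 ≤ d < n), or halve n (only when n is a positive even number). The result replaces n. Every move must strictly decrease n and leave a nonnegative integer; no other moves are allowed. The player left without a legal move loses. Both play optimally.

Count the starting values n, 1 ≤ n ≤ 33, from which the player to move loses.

17

Use the standard recursion: the mover loses at a terminal position; elsewhere, the mover wins exactly when some move hands the opponent an L position.
n=0: no move → L
n=1: no move → L
n=2: →1(L), so W
n=3: →2(W) only, which is W, so L
n=4: →3(L), so W
n=5: →4(W) only, which is W, so L
n=6: →3(L), so W
n=7: →6(W) only, which is W, so L
n=8: →7(L), so W
n=9: →6(W), 8(W) — all W, so L
n=10: →5(L), so W
n=11: →10(W) only, which is W, so L
n=12: →9(L), so W
n=13: →12(W) only, which is W, so L
n=14: →7(L), so W
n=15: →10(W), 12(W), 14(W) — all W, so L
n=16: →15(L), so W
n=17: →16(W) only, which is W, so L
n=18: →9(L), so W
n=19: →18(W) only, which is W, so L
n=20: →15(L), so W
n=21: →14(W), 18(W), 20(W) — all W, so L
n=22: →11(L), so W
n=23: →22(W) only, which is W, so L
n=24: →21(L), so W
n=25: →20(W), 24(W) — all W, so L
n=26: →13(L), so W
n=27: →18(W), 24(W), 26(W) — all W, so L
n=28: →21(L), so W
n=29: →28(W) only, which is W, so L
n=30: →15(L), so W
n=31: →30(W) only, which is W, so L
n=32: →31(L), so W
n=33: →22(W), 30(W), 32(W) — all W, so L
L entries with 1 ≤ n ≤ 33 (n=0 is outside the asked range and is not counted): n = 1, 3, 5, 7, 9, 11, 13, 15, 17, 19, 21, 23, 25, 27, 29, 31, 33; that makes 17.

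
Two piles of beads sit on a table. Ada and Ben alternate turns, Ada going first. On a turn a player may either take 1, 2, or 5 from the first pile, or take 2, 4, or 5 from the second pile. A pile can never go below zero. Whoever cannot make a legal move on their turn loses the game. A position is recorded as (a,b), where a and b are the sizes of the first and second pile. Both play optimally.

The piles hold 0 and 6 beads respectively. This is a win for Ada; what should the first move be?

Use the standard recursion: the mover loses at a terminal position; elsewhere, the mover wins exactly when some move hands the opponent an L position.
No move ever increases a pile, so every position that can arise here has a ≤ 0 and b ≤ 6; it is enough to label the cells with 0 ≤ a ≤ 0 and 0 ≤ b ≤ 6.
Every move lowers a or b (never raises either), so fill the grid row by row in increasing a, and left to right within a row: each cell's successors are then already labelled.
      b=0  b=1  b=2  b=3  b=4  b=5  b=6
a=0:    L    L    W    W    W    W    W
Cells with no legal move (terminal, hence L): (0,0), (0,1).
Every other cell has at least one move into one of the L cells above, so it is W.
From (0,6), the L positions reachable in one move are: (0,1).

Move to (0,1).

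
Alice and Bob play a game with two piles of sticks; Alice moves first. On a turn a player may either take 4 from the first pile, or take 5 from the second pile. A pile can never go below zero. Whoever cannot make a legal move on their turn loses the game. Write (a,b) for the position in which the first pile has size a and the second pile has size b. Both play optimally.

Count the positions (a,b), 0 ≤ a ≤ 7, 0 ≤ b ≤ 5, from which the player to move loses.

24

Use the standard recursion: the mover loses at a terminal position; elsewhere, the mover wins exactly when some move hands the opponent an L position.
Every move lowers a or b (never raises either), so fill the grid row by row in increasing a, and left to right within a row: each cell's successors are then already labelled.
      b=0  b=1  b=2  b=3  b=4  b=5
a=0:    L    L    L    L    L    W
a=1:    L    L    L    L    L    W
a=2:    L    L    L    L    L    W
a=3:    L    L    L    L    L    W
a=4:    W    W    W    W    W    L
a=5:    W    W    W    W    W    L
a=6:    W    W    W    W    W    L
a=7:    W    W    W    W    W    L
Cells with no legal move (terminal, hence L): (0,0), (0,1), (0,2), (0,3), (0,4), (1,0), (1,1), (1,2), (1,3), (1,4), (2,0), (2,1), (2,2), (2,3), (2,4), (3,0), (3,1), (3,2), (3,3), (3,4).
The remaining L cells, each justified by listing all of its moves:
(4,5): L (options (0,5)(W), (4,0)(W) are all W)
(5,5): L (options (1,5)(W), (5,0)(W) are all W)
(6,5): L (options (2,5)(W), (6,0)(W) are all W)
(7,5): L (options (3,5)(W), (7,0)(W) are all W)
Every other cell has at least one move into one of the L cells above, so it is W.
L cells per row: a=0: 5, a=1: 5, a=2: 5, a=3: 5, a=4: 1, a=5: 1, a=6: 1, a=7: 1; total 24.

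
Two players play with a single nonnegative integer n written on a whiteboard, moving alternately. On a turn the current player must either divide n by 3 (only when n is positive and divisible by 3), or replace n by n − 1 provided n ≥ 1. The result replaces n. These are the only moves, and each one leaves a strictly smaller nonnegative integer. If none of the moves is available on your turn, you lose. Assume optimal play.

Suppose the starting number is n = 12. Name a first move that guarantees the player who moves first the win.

Label each position W (a win for the player to move) or L (a loss). A position with no legal move is L; any other position is W exactly when some move reaches an L, and L when every move reaches a W.
n=0: no move → L
n=1: can move to 0, which is L ⇒ W
n=2: the only move is to 1(W), a W ⇒ L
n=3: can move to 2, which is L ⇒ W
n=4: the only move is to 3(W), a W ⇒ L
n=5: can move to 4, which is L ⇒ W
n=6: can move to 2, which is L ⇒ W
n=7: the only move is to 6(W), a W ⇒ L
n=8: can move to 7, which is L ⇒ W
n=9: moves to 3(W), 8(W); every one is W ⇒ L
n=10: can move to 9, which is L ⇒ W
n=11: the only move is to 10(W), a W ⇒ L
n=12: can move to 4, which is L ⇒ W
From 12, the L positions reachable in one move are: 4, 11. Any move reaching one of these is winning.

Move to 4.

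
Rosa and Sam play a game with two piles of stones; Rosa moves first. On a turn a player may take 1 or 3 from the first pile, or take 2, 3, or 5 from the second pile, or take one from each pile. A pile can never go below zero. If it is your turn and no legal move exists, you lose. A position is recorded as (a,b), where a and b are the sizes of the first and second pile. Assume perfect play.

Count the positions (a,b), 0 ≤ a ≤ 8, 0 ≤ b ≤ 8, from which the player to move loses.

28

Label each position W (a win for the player to move) or L (a loss). A position with no legal move is L; any other position is W exactly when some move reaches an L, and L when every move reaches a W.
Every move lowers a or b (never raises either), so fill the grid row by row in increasing a, and left to right within a row: each cell's successors are then already labelled.
      b=0  b=1  b=2  b=3  b=4  b=5  b=6  b=7  b=8
a=0:    L    L    W    W    W    W    W    L    L
a=1:    W    W    W    L    L    W    W    W    W
a=2:    L    L    W    W    W    W    W    L    L
a=3:    W    W    W    L    L    W    W    W    W
a=4:    L    L    W    W    W    W    W    L    L
a=5:    W    W    W    L    L    W    W    W    W
a=6:    L    L    W    W    W    W    W    L    L
a=7:    W    W    W    L    L    W    W    W    W
a=8:    L    L    W    W    W    W    W    L    L
Cells with no legal move (terminal, hence L): (0,0), (0,1).
The remaining L cells, each justified by listing all of its moves:
(0,7): only reaches (0,5)(W), (0,4)(W), (0,2)(W), all W → L
(0,8): only reaches (0,6)(W), (0,5)(W), (0,3)(W), all W → L
(1,3): only reaches (0,3)(W), (1,1)(W), (1,0)(W), (0,2)(W), all W → L
(1,4): only reaches (0,4)(W), (1,2)(W), (1,1)(W), (0,3)(W), all W → L
(2,0): only reaches (1,0)(W), which is W → L
(2,1): only reaches (1,1)(W), (1,0)(W), all W → L
(2,7): only reaches (1,7)(W), (2,5)(W), (2,4)(W), (2,2)(W), (1,6)(W), all W → L
(2,8): only reaches (1,8)(W), (2,6)(W), (2,5)(W), (2,3)(W), (1,7)(W), all W → L
(3,3): only reaches (2,3)(W), (0,3)(W), (3,1)(W), (3,0)(W), (2,2)(W), all W → L
(3,4): only reaches (2,4)(W), (0,4)(W), (3,2)(W), (3,1)(W), (2,3)(W), all W → L
(4,0): only reaches (3,0)(W), (1,0)(W), all W → L
(4,1): only reaches (3,1)(W), (1,1)(W), (3,0)(W), all W → L
(4,7): only reaches (3,7)(W), (1,7)(W), (4,5)(W), (4,4)(W), (4,2)(W), (3,6)(W), all W → L
(4,8): only reaches (3,8)(W), (1,8)(W), (4,6)(W), (4,5)(W), (4,3)(W), (3,7)(W), all W → L
(5,3): only reaches (4,3)(W), (2,3)(W), (5,1)(W), (5,0)(W), (4,2)(W), all W → L
(5,4): only reaches (4,4)(W), (2,4)(W), (5,2)(W), (5,1)(W), (4,3)(W), all W → L
(6,0): only reaches (5,0)(W), (3,0)(W), all W → L
(6,1): only reaches (5,1)(W), (3,1)(W), (5,0)(W), all W → L
(6,7): only reaches (5,7)(W), (3,7)(W), (6,5)(W), (6,4)(W), (6,2)(W), (5,6)(W), all W → L
(6,8): only reaches (5,8)(W), (3,8)(W), (6,6)(W), (6,5)(W), (6,3)(W), (5,7)(W), all W → L
(7,3): only reaches (6,3)(W), (4,3)(W), (7,1)(W), (7,0)(W), (6,2)(W), all W → L
(7,4): only reaches (6,4)(W), (4,4)(W), (7,2)(W), (7,1)(W), (6,3)(W), all W → L
(8,0): only reaches (7,0)(W), (5,0)(W), all W → L
(8,1): only reaches (7,1)(W), (5,1)(W), (7,0)(W), all W → L
(8,7): only reaches (7,7)(W), (5,7)(W), (8,5)(W), (8,4)(W), (8,2)(W), (7,6)(W), all W → L
(8,8): only reaches (7,8)(W), (5,8)(W), (8,6)(W), (8,5)(W), (8,3)(W), (7,7)(W), all W → L
Every other cell has at least one move into one of the L cells above, so it is W.
L cells per row: a=0: 4, a=1: 2, a=2: 4, a=3: 2, a=4: 4, a=5: 2, a=6: 4, a=7: 2, a=8: 4; total 28.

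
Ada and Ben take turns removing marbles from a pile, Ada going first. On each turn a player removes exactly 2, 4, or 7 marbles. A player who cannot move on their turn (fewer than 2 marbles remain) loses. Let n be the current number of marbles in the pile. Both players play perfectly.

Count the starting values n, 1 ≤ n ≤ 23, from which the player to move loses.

Label each position W (a win for the player to move) or L (a loss). A position with no legal move is L; any other position is W exactly when some move reaches an L, and L when every move reaches a W.
n=0: no move → L
n=1: no move → L
n=2: can move to 0, which is L ⇒ W
n=3: can move to 1, which is L ⇒ W
n=4: can move to 0, which is L ⇒ W
n=5: can move to 1, which is L ⇒ W
n=6: moves to 4(W), 2(W); every one is W ⇒ L
n=7: can move to 0, which is L ⇒ W
n=8: can move to 6, which is L ⇒ W
n=9: moves to 7(W), 5(W), 2(W); every one is W ⇒ L
n=10: can move to 6, which is L ⇒ W
n=11: can move to 9, which is L ⇒ W
n=12: moves to 10(W), 8(W), 5(W); every one is W ⇒ L
n=13: can move to 9, which is L ⇒ W
n=14: can move to 12, which is L ⇒ W
n=15: moves to 13(W), 11(W), 8(W); every one is W ⇒ L
n=16: can move to 12, which is L ⇒ W
n=17: can move to 15, which is L ⇒ W
n=18: moves to 16(W), 14(W), 11(W); every one is W ⇒ L
n=19: can move to 15, which is L ⇒ W
n=20: can move to 18, which is L ⇒ W
n=21: moves to 19(W), 17(W), 14(W); every one is W ⇒ L
n=22: can move to 18, which is L ⇒ W
n=23: can move to 21, which is L ⇒ W
L entries with 1 ≤ n ≤ 23 (n=0 is outside the asked range and is not counted): n = 1, 6, 9, 12, 15, 18, 21; that makes 7.

7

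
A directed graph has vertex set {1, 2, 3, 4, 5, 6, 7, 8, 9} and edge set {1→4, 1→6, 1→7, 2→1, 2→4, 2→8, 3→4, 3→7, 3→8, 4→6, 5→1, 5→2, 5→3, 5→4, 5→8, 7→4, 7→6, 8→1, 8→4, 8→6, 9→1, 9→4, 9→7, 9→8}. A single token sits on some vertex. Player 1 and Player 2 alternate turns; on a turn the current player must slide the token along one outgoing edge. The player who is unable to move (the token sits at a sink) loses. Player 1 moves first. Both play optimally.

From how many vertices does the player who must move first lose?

Positions with no move are L. A position that does have a move is losing for the player to move precisely when every available move leads to a winning position for the opponent. Fill in the labels:
Every edge goes from a vertex to one that appears earlier in the order 6, 4, 7, 1, 8, 9, 2, 3, 5, so processing vertices in that order labels each vertex after all of its successors.
6: no outgoing edge → L
4: reaches L-position 6 → W
7: reaches L-position 6 → W
1: reaches L-position 6 → W
8: reaches L-position 6 → W
9: only reaches 8(W), 1(W), 7(W), 4(W), all W → L
2: only reaches 8(W), 1(W), 4(W), all W → L
3: only reaches 8(W), 7(W), 4(W), all W → L
5: reaches L-position 3 → W
The L vertices are 2, 3, 6, 9; that is 4 in all.

4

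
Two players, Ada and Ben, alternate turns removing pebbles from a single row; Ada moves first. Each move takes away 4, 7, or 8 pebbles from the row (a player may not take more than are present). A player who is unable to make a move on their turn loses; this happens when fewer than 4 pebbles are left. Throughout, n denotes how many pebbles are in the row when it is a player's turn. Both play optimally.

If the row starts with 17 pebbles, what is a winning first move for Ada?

Remove 4, leaving 13.

Compute win/loss labels from the base case upward. A position with no move is L. Any other position is W if it can reach an L in one move, else L.
n=0: no move → L
n=1: no move → L
n=2: no move → L
n=3: no move → L
n=4: W (go to 0, an L position)
n=5: W (go to 1, an L position)
n=6: W (go to 2, an L position)
n=7: W (go to 3, an L position)
n=8: W (go to 1, an L position)
n=9: W (go to 2, an L position)
n=10: W (go to 3, an L position)
n=11: W (go to 3, an L position)
n=12: L (options 8(W), 5(W), 4(W) are all W)
n=13: L (options 9(W), 6(W), 5(W) are all W)
n=14: L (options 10(W), 7(W), 6(W) are all W)
n=15: L (options 11(W), 8(W), 7(W) are all W)
n=16: W (go to 12, an L position)
n=17: W (go to 13, an L position)
From 17, the L positions reachable in one move are: 13.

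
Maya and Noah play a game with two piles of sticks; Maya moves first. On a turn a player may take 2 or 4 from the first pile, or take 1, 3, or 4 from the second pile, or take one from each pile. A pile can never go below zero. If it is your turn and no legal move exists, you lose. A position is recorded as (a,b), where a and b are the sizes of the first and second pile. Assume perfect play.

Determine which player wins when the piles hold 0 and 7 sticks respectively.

Noah wins.

Work bottom-up. With no move the player to move loses. Otherwise the position is W if at least one move leads to an L position for the opponent, and L if every move leads to a W.
No move ever increases a pile, so every position that can arise here has a ≤ 0 and b ≤ 7; it is enough to label the cells with 0 ≤ a ≤ 0 and 0 ≤ b ≤ 7.
Every move lowers a or b (never raises either), so fill the grid row by row in increasing a, and left to right within a row: each cell's successors are then already labelled.
      b=0  b=1  b=2  b=3  b=4  b=5  b=6  b=7
a=0:    L    W    L    W    W    W    W    L
Cells with no legal move (terminal, hence L): (0,0).
The remaining L cells, each justified by listing all of its moves:
(0,2): →(0,1)(W) only, which is W, so L
(0,7): →(0,6)(W), (0,4)(W), (0,3)(W) — all W, so L
Every other cell has at least one move into one of the L cells above, so it is W.
Every move from (0,7) reaches a W position, so the mover loses.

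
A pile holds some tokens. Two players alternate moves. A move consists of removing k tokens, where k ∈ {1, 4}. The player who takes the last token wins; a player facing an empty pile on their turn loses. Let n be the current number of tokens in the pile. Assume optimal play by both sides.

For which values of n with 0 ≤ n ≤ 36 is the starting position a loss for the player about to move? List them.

0, 2, 5, 7, 10, 12, 15, 17, 20, 22, 25, 27, 30, 32, 35

Work bottom-up. With no move the player to move loses. Otherwise the position is W if at least one move leads to an L position for the opponent, and L if every move leads to a W.
n=0: no move → L
n=1: reaches L-position 0 → W
n=2: only reaches 1(W), which is W → L
n=3: reaches L-position 2 → W
n=4: reaches L-position 0 → W
n=5: only reaches 4(W), 1(W), all W → L
n=6: reaches L-position 5 → W
n=7: only reaches 6(W), 3(W), all W → L
n=8: reaches L-position 7 → W
n=9: reaches L-position 5 → W
n=10: only reaches 9(W), 6(W), all W → L
n=11: reaches L-position 10 → W
n=12: only reaches 11(W), 8(W), all W → L
n=13: reaches L-position 12 → W
n=14: reaches L-position 10 → W
n=15: only reaches 14(W), 11(W), all W → L
n=16: reaches L-position 15 → W
n=17: only reaches 16(W), 13(W), all W → L
n=18: reaches L-position 17 → W
n=19: reaches L-position 15 → W
n=20: only reaches 19(W), 16(W), all W → L
n=21: reaches L-position 20 → W
n=22: only reaches 21(W), 18(W), all W → L
n=23: reaches L-position 22 → W
n=24: reaches L-position 20 → W
n=25: only reaches 24(W), 21(W), all W → L
n=26: reaches L-position 25 → W
n=27: only reaches 26(W), 23(W), all W → L
n=28: reaches L-position 27 → W
n=29: reaches L-position 25 → W
n=30: only reaches 29(W), 26(W), all W → L
n=31: reaches L-position 30 → W
n=32: only reaches 31(W), 28(W), all W → L
n=33: reaches L-position 32 → W
n=34: reaches L-position 30 → W
n=35: only reaches 34(W), 31(W), all W → L
n=36: reaches L-position 35 → W
The losing starting values of n are exactly the entries labelled L in this table (15 of them).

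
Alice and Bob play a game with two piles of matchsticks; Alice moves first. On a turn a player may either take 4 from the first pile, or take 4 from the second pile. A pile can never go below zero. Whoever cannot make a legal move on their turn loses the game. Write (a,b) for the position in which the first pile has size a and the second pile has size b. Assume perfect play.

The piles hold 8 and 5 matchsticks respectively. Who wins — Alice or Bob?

Label each position W (a win for the player to move) or L (a loss). A position with no legal move is L; any other position is W exactly when some move reaches an L, and L when every move reaches a W.
No move ever increases a pile, so every position that can arise here has a ≤ 8 and b ≤ 5; it is enough to label the cells with 0 ≤ a ≤ 8 and 0 ≤ b ≤ 5.
Every move lowers a or b (never raises either), so fill the grid row by row in increasing a, and left to right within a row: each cell's successors are then already labelled.
      b=0  b=1  b=2  b=3  b=4  b=5
a=0:    L    L    L    L    W    W
a=1:    L    L    L    L    W    W
a=2:    L    L    L    L    W    W
a=3:    L    L    L    L    W    W
a=4:    W    W    W    W    L    L
a=5:    W    W    W    W    L    L
a=6:    W    W    W    W    L    L
a=7:    W    W    W    W    L    L
a=8:    L    L    L    L    W    W
Cells with no legal move (terminal, hence L): (0,0), (0,1), (0,2), (0,3), (1,0), (1,1), (1,2), (1,3), (2,0), (2,1), (2,2), (2,3), (3,0), (3,1), (3,2), (3,3).
The remaining L cells, each justified by listing all of its moves:
(4,4): only reaches (0,4)(W), (4,0)(W), all W → L
(4,5): only reaches (0,5)(W), (4,1)(W), all W → L
(5,4): only reaches (1,4)(W), (5,0)(W), all W → L
(5,5): only reaches (1,5)(W), (5,1)(W), all W → L
(6,4): only reaches (2,4)(W), (6,0)(W), all W → L
(6,5): only reaches (2,5)(W), (6,1)(W), all W → L
(7,4): only reaches (3,4)(W), (7,0)(W), all W → L
(7,5): only reaches (3,5)(W), (7,1)(W), all W → L
(8,0): only reaches (4,0)(W), which is W → L
(8,1): only reaches (4,1)(W), which is W → L
(8,2): only reaches (4,2)(W), which is W → L
(8,3): only reaches (4,3)(W), which is W → L
Every other cell has at least one move into one of the L cells above, so it is W.
The starting position (8,5) is W: Alice should move to (4,5), handing over an L position.

Alice wins.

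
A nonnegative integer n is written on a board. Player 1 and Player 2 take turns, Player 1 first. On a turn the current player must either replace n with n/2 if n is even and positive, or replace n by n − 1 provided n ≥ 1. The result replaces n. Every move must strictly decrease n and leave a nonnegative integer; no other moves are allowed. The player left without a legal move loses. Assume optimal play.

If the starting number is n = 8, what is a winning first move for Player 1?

Use the standard recursion: the mover loses at a terminal position; elsewhere, the mover wins exactly when some move hands the opponent an L position.
n=0: no move → L
n=1: W (go to 0, an L position)
n=2: L (sole option 1(W) is W)
n=3: W (go to 2, an L position)
n=4: W (go to 2, an L position)
n=5: L (sole option 4(W) is W)
n=6: W (go to 5, an L position)
n=7: L (sole option 6(W) is W)
n=8: W (go to 7, an L position)
From 8, the L positions reachable in one move are: 7.

Move to 7.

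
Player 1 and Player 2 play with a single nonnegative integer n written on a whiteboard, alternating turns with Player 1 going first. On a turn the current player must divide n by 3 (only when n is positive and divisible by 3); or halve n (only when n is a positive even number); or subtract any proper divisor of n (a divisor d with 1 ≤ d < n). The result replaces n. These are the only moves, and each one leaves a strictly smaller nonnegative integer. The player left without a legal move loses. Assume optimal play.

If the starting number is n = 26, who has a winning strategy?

Use the standard recursion: the mover loses at a terminal position; elsewhere, the mover wins exactly when some move hands the opponent an L position.
n=0: no move → L
n=1: no move → L
n=2: reaches L-position 1 → W
n=3: reaches L-position 1 → W
n=4: only reaches 2(W), 3(W), all W → L
n=5: reaches L-position 4 → W
n=6: reaches L-position 4 → W
n=7: only reaches 6(W), which is W → L
n=8: reaches L-position 4 → W
n=9: only reaches 3(W), 6(W), 8(W), all W → L
n=10: reaches L-position 9 → W
n=11: only reaches 10(W), which is W → L
n=12: reaches L-position 4 → W
n=13: only reaches 12(W), which is W → L
n=14: reaches L-position 7 → W
n=15: only reaches 5(W), 10(W), 12(W), 14(W), all W → L
n=16: reaches L-position 15 → W
n=17: only reaches 16(W), which is W → L
n=18: reaches L-position 9 → W
n=19: only reaches 18(W), which is W → L
n=20: reaches L-position 15 → W
n=21: reaches L-position 7 → W
n=22: reaches L-position 11 → W
n=23: only reaches 22(W), which is W → L
n=24: reaches L-position 23 → W
n=25: only reaches 20(W), 24(W), all W → L
n=26: reaches L-position 13 → W
From 26 Player 1 can move to 13, reaching an L position.

Player 1 wins.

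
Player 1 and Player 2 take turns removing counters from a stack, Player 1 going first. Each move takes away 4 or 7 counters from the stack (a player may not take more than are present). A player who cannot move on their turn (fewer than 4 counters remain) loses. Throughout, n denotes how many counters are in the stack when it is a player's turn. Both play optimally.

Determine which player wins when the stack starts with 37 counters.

Label each position W (a win for the player to move) or L (a loss). A position with no legal move is L; any other position is W exactly when some move reaches an L, and L when every move reaches a W.
n=0: no move → L
n=1: no move → L
n=2: no move → L
n=3: no move → L
n=4: →0(L), so W
n=5: →1(L), so W
n=6: →2(L), so W
n=7: →3(L), so W
n=8: →1(L), so W
n=9: →2(L), so W
n=10: →3(L), so W
n=11: →7(W), 4(W) — all W, so L
n=12: →8(W), 5(W) — all W, so L
n=13: →9(W), 6(W) — all W, so L
n=14: →10(W), 7(W) — all W, so L
n=15: →11(L), so W
n=16: →12(L), so W
n=17: →13(L), so W
n=18: →14(L), so W
n=19: →12(L), so W
n=20: →13(L), so W
n=21: →14(L), so W
n=22: →18(W), 15(W) — all W, so L
n=23: →19(W), 16(W) — all W, so L
n=24: →20(W), 17(W) — all W, so L
n=25: →21(W), 18(W) — all W, so L
n=26: →22(L), so W
n=27: →23(L), so W
n=28: →24(L), so W
n=29: →25(L), so W
n=30: →23(L), so W
n=31: →24(L), so W
n=32: →25(L), so W
n=33: →29(W), 26(W) — all W, so L
n=34: →30(W), 27(W) — all W, so L
n=35: →31(W), 28(W) — all W, so L
n=36: →32(W), 29(W) — all W, so L
n=37: →33(L), so W
From 37 Player 1 can remove 4, leaving 33, reaching an L position.

Player 1 wins.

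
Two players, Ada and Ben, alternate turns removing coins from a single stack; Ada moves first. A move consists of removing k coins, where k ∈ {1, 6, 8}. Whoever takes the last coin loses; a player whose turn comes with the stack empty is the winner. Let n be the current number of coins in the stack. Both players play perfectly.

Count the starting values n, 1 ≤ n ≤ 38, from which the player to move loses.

Label each position W (a win for the player to move) or L (a loss). A position with no legal move is W; any other position is W exactly when some move reaches an L, and L when every move reaches a W.
n=0: no move; the opponent has just taken the last coin and therefore loses → W
n=1: the only move is to 0(W), a W ⇒ L
n=2: can move to 1, which is L ⇒ W
n=3: the only move is to 2(W), a W ⇒ L
n=4: can move to 3, which is L ⇒ W
n=5: the only move is to 4(W), a W ⇒ L
n=6: can move to 5, which is L ⇒ W
n=7: can move to 1, which is L ⇒ W
n=8: moves to 7(W), 2(W), 0(W); every one is W ⇒ L
n=9: can move to 8, which is L ⇒ W
n=10: moves to 9(W), 4(W), 2(W); every one is W ⇒ L
n=11: can move to 10, which is L ⇒ W
n=12: moves to 11(W), 6(W), 4(W); every one is W ⇒ L
n=13: can move to 12, which is L ⇒ W
n=14: can move to 8, which is L ⇒ W
n=15: moves to 14(W), 9(W), 7(W); every one is W ⇒ L
n=16: can move to 15, which is L ⇒ W
n=17: moves to 16(W), 11(W), 9(W); every one is W ⇒ L
n=18: can move to 17, which is L ⇒ W
n=19: moves to 18(W), 13(W), 11(W); every one is W ⇒ L
n=20: can move to 19, which is L ⇒ W
n=21: can move to 15, which is L ⇒ W
n=22: moves to 21(W), 16(W), 14(W); every one is W ⇒ L
n=23: can move to 22, which is L ⇒ W
n=24: moves to 23(W), 18(W), 16(W); every one is W ⇒ L
n=25: can move to 24, which is L ⇒ W
n=26: moves to 25(W), 20(W), 18(W); every one is W ⇒ L
n=27: can move to 26, which is L ⇒ W
n=28: can move to 22, which is L ⇒ W
n=29: moves to 28(W), 23(W), 21(W); every one is W ⇒ L
n=30: can move to 29, which is L ⇒ W
n=31: moves to 30(W), 25(W), 23(W); every one is W ⇒ L
n=32: can move to 31, which is L ⇒ W
n=33: moves to 32(W), 27(W), 25(W); every one is W ⇒ L
n=34: can move to 33, which is L ⇒ W
n=35: can move to 29, which is L ⇒ W
n=36: moves to 35(W), 30(W), 28(W); every one is W ⇒ L
n=37: can move to 36, which is L ⇒ W
n=38: moves to 37(W), 32(W), 30(W); every one is W ⇒ L
L entries with 1 ≤ n ≤ 38 (the range starts at n=1): n = 1, 3, 5, 8, 10, 12, 15, 17, 19, 22, 24, 26, 29, 31, 33, 36, 38; that makes 17.

17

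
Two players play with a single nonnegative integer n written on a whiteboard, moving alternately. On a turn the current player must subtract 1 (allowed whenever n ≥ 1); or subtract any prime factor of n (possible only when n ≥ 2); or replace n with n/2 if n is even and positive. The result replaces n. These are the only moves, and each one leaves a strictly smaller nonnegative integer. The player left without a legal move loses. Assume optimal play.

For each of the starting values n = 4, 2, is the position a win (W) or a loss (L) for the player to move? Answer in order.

Classify positions by backward induction: terminal positions (no move available) are L. From any other position, the mover wins iff some move reaches an L.
n=0: no move → L
n=1: can move to 0, which is L ⇒ W
n=2: can move to 0, which is L ⇒ W
n=3: can move to 0, which is L ⇒ W
n=4: moves to 2(W), 3(W); every one is W ⇒ L

4: L, 2: W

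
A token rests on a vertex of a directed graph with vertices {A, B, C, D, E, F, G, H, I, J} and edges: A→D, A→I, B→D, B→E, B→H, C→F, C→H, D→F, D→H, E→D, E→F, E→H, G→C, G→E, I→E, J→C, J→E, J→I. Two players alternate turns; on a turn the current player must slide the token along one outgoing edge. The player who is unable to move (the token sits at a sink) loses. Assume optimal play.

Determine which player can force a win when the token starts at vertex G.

The second player wins.

Work bottom-up. With no move the player to move loses. Otherwise the position is W if at least one move leads to an L position for the opponent, and L if every move leads to a W.
Every edge goes from a vertex to one that appears earlier in the order H, F, D, E, C, I, J, G, B, A, so processing vertices in that order labels each vertex after all of its successors.
H: no outgoing edge → L
F: no outgoing edge → L
D: →F(L), so W
E: →F(L), so W
C: →F(L), so W
I: →E(W) only, which is W, so L
J: →I(L), so W
G: →C(W), E(W) — all W, so L
B: →H(L), so W
A: →I(L), so W
The starting position G is L: whatever the player to move does, the opponent receives a W position.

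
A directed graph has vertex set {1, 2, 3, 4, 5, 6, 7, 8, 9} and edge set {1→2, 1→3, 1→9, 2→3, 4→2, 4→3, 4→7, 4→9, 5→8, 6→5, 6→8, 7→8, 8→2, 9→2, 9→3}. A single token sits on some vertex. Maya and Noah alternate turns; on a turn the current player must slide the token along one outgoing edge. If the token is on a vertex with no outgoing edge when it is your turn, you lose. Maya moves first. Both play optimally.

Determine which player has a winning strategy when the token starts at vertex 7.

Maya wins.

Compute win/loss labels from the base case upward. A position with no move is L. Any other position is W if it can reach an L in one move, else L.
Every edge goes from a vertex to one that appears earlier in the order 3, 2, 9, 1, 8, 7, 4, 5, 6, so processing vertices in that order labels each vertex after all of its successors.
3: no outgoing edge → L
2: can move to 3, which is L ⇒ W
9: can move to 3, which is L ⇒ W
1: can move to 3, which is L ⇒ W
8: the only move is to 2(W), a W ⇒ L
7: can move to 8, which is L ⇒ W
4: can move to 3, which is L ⇒ W
5: can move to 8, which is L ⇒ W
6: can move to 8, which is L ⇒ W
The starting position 7 is W: Maya should move to 8, handing over an L position.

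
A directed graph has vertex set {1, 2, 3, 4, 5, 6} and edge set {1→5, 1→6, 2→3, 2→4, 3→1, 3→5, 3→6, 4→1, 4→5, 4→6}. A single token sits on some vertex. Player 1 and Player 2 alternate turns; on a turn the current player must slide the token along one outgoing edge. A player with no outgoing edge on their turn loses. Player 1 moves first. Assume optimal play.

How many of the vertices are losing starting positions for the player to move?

Compute win/loss labels from the base case upward. A position with no move is L. Any other position is W if it can reach an L in one move, else L.
Every edge goes from a vertex to one that appears earlier in the order 5, 6, 1, 4, 3, 2, so processing vertices in that order labels each vertex after all of its successors.
5: no outgoing edge → L
6: no outgoing edge → L
1: W (go to 6, an L position)
4: W (go to 6, an L position)
3: W (go to 6, an L position)
2: L (options 3(W), 4(W) are all W)
The L vertices are 2, 5, 6; that is 3 in all.

3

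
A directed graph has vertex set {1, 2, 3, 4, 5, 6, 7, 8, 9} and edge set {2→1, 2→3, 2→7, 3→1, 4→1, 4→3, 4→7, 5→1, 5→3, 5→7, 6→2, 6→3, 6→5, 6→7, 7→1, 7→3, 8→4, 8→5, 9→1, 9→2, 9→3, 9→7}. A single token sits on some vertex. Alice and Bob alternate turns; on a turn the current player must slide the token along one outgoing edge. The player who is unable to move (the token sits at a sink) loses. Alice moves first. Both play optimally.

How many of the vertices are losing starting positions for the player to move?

Compute win/loss labels from the base case upward. A position with no move is L. Any other position is W if it can reach an L in one move, else L.
Every edge goes from a vertex to one that appears earlier in the order 1, 3, 7, 5, 2, 4, 6, 8, 9, so processing vertices in that order labels each vertex after all of its successors.
1: no outgoing edge → L
3: →1(L), so W
7: →1(L), so W
5: →1(L), so W
2: →1(L), so W
4: →1(L), so W
6: →2(W), 5(W), 7(W), 3(W) — all W, so L
8: →4(W), 5(W) — all W, so L
9: →1(L), so W
The L vertices are 1, 6, 8; that is 3 in all.

3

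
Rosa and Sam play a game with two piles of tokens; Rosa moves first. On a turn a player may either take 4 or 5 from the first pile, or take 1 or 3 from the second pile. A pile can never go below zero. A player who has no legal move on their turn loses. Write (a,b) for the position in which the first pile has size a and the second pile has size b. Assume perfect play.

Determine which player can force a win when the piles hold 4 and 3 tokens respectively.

Sam wins.

Label each position W (a win for the player to move) or L (a loss). A position with no legal move is L; any other position is W exactly when some move reaches an L, and L when every move reaches a W.
No move ever increases a pile, so every position that can arise here has a ≤ 4 and b ≤ 3; it is enough to label the cells with 0 ≤ a ≤ 4 and 0 ≤ b ≤ 3.
Every move lowers a or b (never raises either), so fill the grid row by row in increasing a, and left to right within a row: each cell's successors are then already labelled.
      b=0  b=1  b=2  b=3
a=0:    L    W    L    W
a=1:    L    W    L    W
a=2:    L    W    L    W
a=3:    L    W    L    W
a=4:    W    L    W    L
Cells with no legal move (terminal, hence L): (0,0), (1,0), (2,0), (3,0).
The remaining L cells, each justified by listing all of its moves:
(0,2): only reaches (0,1)(W), which is W → L
(1,2): only reaches (1,1)(W), which is W → L
(2,2): only reaches (2,1)(W), which is W → L
(3,2): only reaches (3,1)(W), which is W → L
(4,1): only reaches (0,1)(W), (4,0)(W), all W → L
(4,3): only reaches (0,3)(W), (4,2)(W), (4,0)(W), all W → L
Every other cell has at least one move into one of the L cells above, so it is W.
The starting position (4,3) is L: whatever Rosa does, the opponent receives a W position.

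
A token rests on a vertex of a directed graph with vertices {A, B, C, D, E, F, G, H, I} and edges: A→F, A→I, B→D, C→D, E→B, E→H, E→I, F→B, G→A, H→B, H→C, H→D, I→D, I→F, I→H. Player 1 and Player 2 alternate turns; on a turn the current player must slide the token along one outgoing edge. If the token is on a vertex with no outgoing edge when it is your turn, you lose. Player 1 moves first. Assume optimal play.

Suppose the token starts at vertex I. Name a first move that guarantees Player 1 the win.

Move to F.

Positions with no move are L. A position that does have a move is losing for the player to move precisely when every available move leads to a winning position for the opponent. Fill in the labels:
Every edge goes from a vertex to one that appears earlier in the order D, C, B, F, H, I, E, A, G, so processing vertices in that order labels each vertex after all of its successors.
D: no outgoing edge → L
C: →D(L), so W
B: →D(L), so W
F: →B(W) only, which is W, so L
H: →D(L), so W
I: →F(L), so W
E: →I(W), H(W), B(W) — all W, so L
A: →F(L), so W
G: →A(W) only, which is W, so L
From I, the L positions reachable in one move are: F, D. Any move reaching one of these is winning.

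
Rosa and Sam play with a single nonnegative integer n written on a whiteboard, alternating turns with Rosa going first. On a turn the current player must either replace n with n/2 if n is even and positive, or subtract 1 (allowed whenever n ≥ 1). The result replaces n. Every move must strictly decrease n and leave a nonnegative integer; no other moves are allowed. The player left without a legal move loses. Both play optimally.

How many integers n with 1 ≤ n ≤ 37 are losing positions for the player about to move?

Positions with no move are L. A position that does have a move is losing for the player to move precisely when every available move leads to a winning position for the opponent. Fill in the labels:
n=0: no move → L
n=1: reaches L-position 0 → W
n=2: only reaches 1(W), which is W → L
n=3: reaches L-position 2 → W
n=4: reaches L-position 2 → W
n=5: only reaches 4(W), which is W → L
n=6: reaches L-position 5 → W
n=7: only reaches 6(W), which is W → L
n=8: reaches L-position 7 → W
n=9: only reaches 8(W), which is W → L
n=10: reaches L-position 5 → W
n=11: only reaches 10(W), which is W → L
n=12: reaches L-position 11 → W
n=13: only reaches 12(W), which is W → L
n=14: reaches L-position 7 → W
n=15: only reaches 14(W), which is W → L
n=16: reaches L-position 15 → W
n=17: only reaches 16(W), which is W → L
n=18: reaches L-position 9 → W
n=19: only reaches 18(W), which is W → L
n=20: reaches L-position 19 → W
n=21: only reaches 20(W), which is W → L
n=22: reaches L-position 11 → W
n=23: only reaches 22(W), which is W → L
n=24: reaches L-position 23 → W
n=25: only reaches 24(W), which is W → L
n=26: reaches L-position 13 → W
n=27: only reaches 26(W), which is W → L
n=28: reaches L-position 27 → W
n=29: only reaches 28(W), which is W → L
n=30: reaches L-position 15 → W
n=31: only reaches 30(W), which is W → L
n=32: reaches L-position 31 → W
n=33: only reaches 32(W), which is W → L
n=34: reaches L-position 17 → W
n=35: only reaches 34(W), which is W → L
n=36: reaches L-position 35 → W
n=37: only reaches 36(W), which is W → L
L entries with 1 ≤ n ≤ 37 (n=0 is outside the asked range and is not counted): n = 2, 5, 7, 9, 11, 13, 15, 17, 19, 21, 23, 25, 27, 29, 31, 33, 35, 37; that makes 18.

18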